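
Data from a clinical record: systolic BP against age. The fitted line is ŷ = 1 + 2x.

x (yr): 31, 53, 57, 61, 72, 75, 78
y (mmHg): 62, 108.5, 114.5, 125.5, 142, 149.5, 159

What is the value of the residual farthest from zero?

r = -3

x=31: ŷ = 1 + 2·31 = 63; r = 62 − 63 = -1
x=53: ŷ = 1 + 2·53 = 107; r = 108.5 − 107 = 1.5
x=57: ŷ = 1 + 2·57 = 115; r = 114.5 − 115 = -0.5
x=61: ŷ = 1 + 2·61 = 123; r = 125.5 − 123 = 2.5
x=72: ŷ = 1 + 2·72 = 145; r = 142 − 145 = -3
x=75: ŷ = 1 + 2·75 = 151; r = 149.5 − 151 = -1.5
x=78: ŷ = 1 + 2·78 = 157; r = 159 − 157 = 2
Largest |r| is 3 at x = 72, residual -3.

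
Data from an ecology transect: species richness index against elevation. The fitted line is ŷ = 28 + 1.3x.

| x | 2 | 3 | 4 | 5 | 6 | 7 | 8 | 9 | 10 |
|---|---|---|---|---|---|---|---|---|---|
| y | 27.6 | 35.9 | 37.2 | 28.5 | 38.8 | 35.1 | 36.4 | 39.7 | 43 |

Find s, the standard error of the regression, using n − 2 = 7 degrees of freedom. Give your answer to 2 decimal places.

s = 3.74

x=2: ŷ = 28 + 1.3·2 = 30.6; e = 27.6 − 30.6 = -3
x=3: ŷ = 28 + 1.3·3 = 31.9; e = 35.9 − 31.9 = 4
x=4: ŷ = 28 + 1.3·4 = 33.2; e = 37.2 − 33.2 = 4
x=5: ŷ = 28 + 1.3·5 = 34.5; e = 28.5 − 34.5 = -6
x=6: ŷ = 28 + 1.3·6 = 35.8; e = 38.8 − 35.8 = 3
x=7: ŷ = 28 + 1.3·7 = 37.1; e = 35.1 − 37.1 = -2
x=8: ŷ = 28 + 1.3·8 = 38.4; e = 36.4 − 38.4 = -2
x=9: ŷ = 28 + 1.3·9 = 39.7; e = 39.7 − 39.7 = 0
x=10: ŷ = 28 + 1.3·10 = 41; e = 43 − 41 = 2
SSE = 9 + 16 + 16 + 36 + 9 + 4 + 4 + 0 + 4 = 98
s = √(98/7) = √14 ≈ 3.74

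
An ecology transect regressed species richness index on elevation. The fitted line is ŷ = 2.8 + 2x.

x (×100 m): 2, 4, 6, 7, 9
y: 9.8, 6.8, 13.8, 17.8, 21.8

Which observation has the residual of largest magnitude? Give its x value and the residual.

x = 4, e = -4

x=2: ŷ = 2.8 + 2·2 = 6.8; e = 9.8 − 6.8 = 3
x=4: ŷ = 2.8 + 2·4 = 10.8; e = 6.8 − 10.8 = -4
x=6: ŷ = 2.8 + 2·6 = 14.8; e = 13.8 − 14.8 = -1
x=7: ŷ = 2.8 + 2·7 = 16.8; e = 17.8 − 16.8 = 1
x=9: ŷ = 2.8 + 2·9 = 20.8; e = 21.8 − 20.8 = 1
Largest |e| is 4 at x = 4, residual -4.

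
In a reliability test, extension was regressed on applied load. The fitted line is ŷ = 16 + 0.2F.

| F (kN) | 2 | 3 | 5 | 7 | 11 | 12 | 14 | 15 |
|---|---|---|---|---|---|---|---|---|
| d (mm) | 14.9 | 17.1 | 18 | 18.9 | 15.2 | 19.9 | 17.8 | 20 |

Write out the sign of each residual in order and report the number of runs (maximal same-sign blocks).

6 runs

F=2: ŷ = 16 + 0.2·2 = 16.4; e = 14.9 − 16.4 = -1.5
F=3: ŷ = 16 + 0.2·3 = 16.6; e = 17.1 − 16.6 = 0.5
F=5: ŷ = 16 + 0.2·5 = 17; e = 18 − 17 = 1
F=7: ŷ = 16 + 0.2·7 = 17.4; e = 18.9 − 17.4 = 1.5
F=11: ŷ = 16 + 0.2·11 = 18.2; e = 15.2 − 18.2 = -3
F=12: ŷ = 16 + 0.2·12 = 18.4; e = 19.9 − 18.4 = 1.5
F=14: ŷ = 16 + 0.2·14 = 18.8; e = 17.8 − 18.8 = -1
F=15: ŷ = 16 + 0.2·15 = 19; e = 20 − 19 = 1
Signs: − + + + − + − +
Runs: −×1, +×3, −×1, +×1, −×1, +×1 → 6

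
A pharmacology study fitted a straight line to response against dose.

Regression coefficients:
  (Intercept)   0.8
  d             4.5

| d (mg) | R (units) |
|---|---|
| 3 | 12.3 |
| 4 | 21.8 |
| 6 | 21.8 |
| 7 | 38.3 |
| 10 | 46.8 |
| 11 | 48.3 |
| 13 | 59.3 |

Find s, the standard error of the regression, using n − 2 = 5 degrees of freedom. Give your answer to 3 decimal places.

s = 4.243

d=3: ŷ = 0.8 + 4.5·3 = 14.3; e = 12.3 − 14.3 = -2
d=4: ŷ = 0.8 + 4.5·4 = 18.8; e = 21.8 − 18.8 = 3
d=6: ŷ = 0.8 + 4.5·6 = 27.8; e = 21.8 − 27.8 = -6
d=7: ŷ = 0.8 + 4.5·7 = 32.3; e = 38.3 − 32.3 = 6
d=10: ŷ = 0.8 + 4.5·10 = 45.8; e = 46.8 − 45.8 = 1
d=11: ŷ = 0.8 + 4.5·11 = 50.3; e = 48.3 − 50.3 = -2
d=13: ŷ = 0.8 + 4.5·13 = 59.3; e = 59.3 − 59.3 = 0
SSE = 4 + 9 + 36 + 36 + 1 + 4 + 0 = 90
s = √(90/5) = √18 ≈ 4.243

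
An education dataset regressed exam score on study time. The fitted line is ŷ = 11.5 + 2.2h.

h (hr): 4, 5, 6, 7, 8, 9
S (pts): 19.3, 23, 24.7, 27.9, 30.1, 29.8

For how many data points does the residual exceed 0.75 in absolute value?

h=4: ŷ = 11.5 + 2.2·4 = 20.3; r = 19.3 − 20.3 = -1
h=5: ŷ = 11.5 + 2.2·5 = 22.5; r = 23 − 22.5 = 0.5
h=6: ŷ = 11.5 + 2.2·6 = 24.7; r = 24.7 − 24.7 = 0
h=7: ŷ = 11.5 + 2.2·7 = 26.9; r = 27.9 − 26.9 = 1
h=8: ŷ = 11.5 + 2.2·8 = 29.1; r = 30.1 − 29.1 = 1
h=9: ŷ = 11.5 + 2.2·9 = 31.3; r = 29.8 − 31.3 = -1.5
|r| > 0.75: h=4 (|r|=1), h=7 (|r|=1), h=8 (|r|=1), h=9 (|r|=1.5) → 4

4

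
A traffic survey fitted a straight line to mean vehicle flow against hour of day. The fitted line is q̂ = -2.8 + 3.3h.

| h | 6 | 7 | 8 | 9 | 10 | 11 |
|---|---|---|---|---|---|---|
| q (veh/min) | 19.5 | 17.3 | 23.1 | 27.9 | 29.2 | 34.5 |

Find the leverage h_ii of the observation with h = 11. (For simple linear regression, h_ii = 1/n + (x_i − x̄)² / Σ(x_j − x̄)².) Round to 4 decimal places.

h = 0.5238

h̄ = (6 + 7 + 8 + 9 + 10 + 11)/6 = 8.5
Σ(h − h̄)² = 6.25 + 2.25 + 0.25 + 0.25 + 2.25 + 6.25 = 17.5
h = 1/6 + (2.5)²/17.5 = 0.166667 + 0.357143 = 0.5238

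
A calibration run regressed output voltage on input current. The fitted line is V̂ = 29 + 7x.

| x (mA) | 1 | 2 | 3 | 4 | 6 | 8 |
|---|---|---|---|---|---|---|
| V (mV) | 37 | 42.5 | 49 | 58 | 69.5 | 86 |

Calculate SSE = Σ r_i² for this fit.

x=1: V̂ = 29 + 7·1 = 36; r = 37 − 36 = 1
x=2: V̂ = 29 + 7·2 = 43; r = 42.5 − 43 = -0.5
x=3: V̂ = 29 + 7·3 = 50; r = 49 − 50 = -1
x=4: V̂ = 29 + 7·4 = 57; r = 58 − 57 = 1
x=6: V̂ = 29 + 7·6 = 71; r = 69.5 − 71 = -1.5
x=8: V̂ = 29 + 7·8 = 85; r = 86 − 85 = 1
SSE = 1 + 0.25 + 1 + 1 + 2.25 + 1 = 6.5

SSE = 6.5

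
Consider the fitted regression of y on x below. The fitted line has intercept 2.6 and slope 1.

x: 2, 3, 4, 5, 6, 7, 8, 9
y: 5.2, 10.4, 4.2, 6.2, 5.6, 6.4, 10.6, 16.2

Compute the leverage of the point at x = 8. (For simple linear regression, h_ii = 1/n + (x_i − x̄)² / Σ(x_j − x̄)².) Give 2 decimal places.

x̄ = (2 + 3 + 4 + 5 + 6 + 7 + 8 + 9)/8 = 5.5
Σ(x − x̄)² = 12.25 + 6.25 + 2.25 + 0.25 + 0.25 + 2.25 + 6.25 + 12.25 = 42
h = 1/8 + (2.5)²/42 = 0.125 + 0.14881 = 0.27

h = 0.27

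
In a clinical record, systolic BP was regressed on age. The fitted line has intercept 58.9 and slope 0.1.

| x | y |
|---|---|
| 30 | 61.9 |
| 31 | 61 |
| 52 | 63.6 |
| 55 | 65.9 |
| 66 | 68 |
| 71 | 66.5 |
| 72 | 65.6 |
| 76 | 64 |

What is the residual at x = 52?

ŷ = 58.9 + 0.1·52 = 64.1
e = 63.6 − 64.1 = -0.5

e = -0.5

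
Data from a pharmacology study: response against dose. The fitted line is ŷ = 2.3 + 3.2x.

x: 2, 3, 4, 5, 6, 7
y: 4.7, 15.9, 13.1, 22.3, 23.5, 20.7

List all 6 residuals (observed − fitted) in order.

x=2: ŷ = 2.3 + 3.2·2 = 8.7; r = 4.7 − 8.7 = -4
x=3: ŷ = 2.3 + 3.2·3 = 11.9; r = 15.9 − 11.9 = 4
x=4: ŷ = 2.3 + 3.2·4 = 15.1; r = 13.1 − 15.1 = -2
x=5: ŷ = 2.3 + 3.2·5 = 18.3; r = 22.3 − 18.3 = 4
x=6: ŷ = 2.3 + 3.2·6 = 21.5; r = 23.5 − 21.5 = 2
x=7: ŷ = 2.3 + 3.2·7 = 24.7; r = 20.7 − 24.7 = -4

-4, 4, -2, 4, 2, -4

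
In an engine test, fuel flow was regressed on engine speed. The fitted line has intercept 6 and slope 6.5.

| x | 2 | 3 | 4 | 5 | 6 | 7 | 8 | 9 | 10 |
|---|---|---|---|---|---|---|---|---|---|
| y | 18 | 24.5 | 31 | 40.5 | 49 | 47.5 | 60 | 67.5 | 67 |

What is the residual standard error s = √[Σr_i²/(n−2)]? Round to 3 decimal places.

s = 3.117

x=2: ŷ = 6 + 6.5·2 = 19; r = 18 − 19 = -1
x=3: ŷ = 6 + 6.5·3 = 25.5; r = 24.5 − 25.5 = -1
x=4: ŷ = 6 + 6.5·4 = 32; r = 31 − 32 = -1
x=5: ŷ = 6 + 6.5·5 = 38.5; r = 40.5 − 38.5 = 2
x=6: ŷ = 6 + 6.5·6 = 45; r = 49 − 45 = 4
x=7: ŷ = 6 + 6.5·7 = 51.5; r = 47.5 − 51.5 = -4
x=8: ŷ = 6 + 6.5·8 = 58; r = 60 − 58 = 2
x=9: ŷ = 6 + 6.5·9 = 64.5; r = 67.5 − 64.5 = 3
x=10: ŷ = 6 + 6.5·10 = 71; r = 67 − 71 = -4
SSE = 1 + 1 + 1 + 4 + 16 + 16 + 4 + 9 + 16 = 68
s = √(68/7) = √9.71429 ≈ 3.117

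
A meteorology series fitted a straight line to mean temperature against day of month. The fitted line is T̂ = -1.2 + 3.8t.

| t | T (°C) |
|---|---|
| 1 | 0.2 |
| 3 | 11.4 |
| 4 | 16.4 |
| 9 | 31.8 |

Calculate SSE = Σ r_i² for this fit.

t=1: T̂ = -1.2 + 3.8·1 = 2.6; r = 0.2 − 2.6 = -2.4
t=3: T̂ = -1.2 + 3.8·3 = 10.2; r = 11.4 − 10.2 = 1.2
t=4: T̂ = -1.2 + 3.8·4 = 14; r = 16.4 − 14 = 2.4
t=9: T̂ = -1.2 + 3.8·9 = 33; r = 31.8 − 33 = -1.2
SSE = 5.76 + 1.44 + 5.76 + 1.44 = 14.4

SSE = 14.4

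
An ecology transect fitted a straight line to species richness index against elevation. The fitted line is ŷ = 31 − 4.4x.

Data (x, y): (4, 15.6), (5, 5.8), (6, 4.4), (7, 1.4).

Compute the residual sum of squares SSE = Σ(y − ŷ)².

SSE = 16.56

x=4: ŷ = 31 − 4.4·4 = 13.4; e = 15.6 − 13.4 = 2.2
x=5: ŷ = 31 − 4.4·5 = 9; e = 5.8 − 9 = -3.2
x=6: ŷ = 31 − 4.4·6 = 4.6; e = 4.4 − 4.6 = -0.2
x=7: ŷ = 31 − 4.4·7 = 0.2; e = 1.4 − 0.2 = 1.2
SSE = 4.84 + 10.24 + 0.04 + 1.44 = 16.56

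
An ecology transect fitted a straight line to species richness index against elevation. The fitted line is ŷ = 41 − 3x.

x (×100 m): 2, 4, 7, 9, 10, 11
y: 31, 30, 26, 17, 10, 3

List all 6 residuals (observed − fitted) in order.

-4, 1, 6, 3, -1, -5

x=2: ŷ = 41 − 3·2 = 35; e = 31 − 35 = -4
x=4: ŷ = 41 − 3·4 = 29; e = 30 − 29 = 1
x=7: ŷ = 41 − 3·7 = 20; e = 26 − 20 = 6
x=9: ŷ = 41 − 3·9 = 14; e = 17 − 14 = 3
x=10: ŷ = 41 − 3·10 = 11; e = 10 − 11 = -1
x=11: ŷ = 41 − 3·11 = 8; e = 3 − 8 = -5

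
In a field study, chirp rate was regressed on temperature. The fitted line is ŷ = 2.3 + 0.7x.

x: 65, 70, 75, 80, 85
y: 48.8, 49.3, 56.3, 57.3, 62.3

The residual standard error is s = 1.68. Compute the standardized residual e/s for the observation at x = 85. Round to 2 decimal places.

ŷ = 2.3 + 0.7·85 = 61.8
e = 62.3 − 61.8 = 0.5
e/s = 0.5 / 1.68 = 0.30

0.30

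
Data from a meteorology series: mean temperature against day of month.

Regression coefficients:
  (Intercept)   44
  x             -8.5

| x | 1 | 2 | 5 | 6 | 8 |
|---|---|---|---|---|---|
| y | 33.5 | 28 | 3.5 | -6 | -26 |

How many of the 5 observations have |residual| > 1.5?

3

x=1: ŷ = 44 − 8.5·1 = 35.5; r = 33.5 − 35.5 = -2
x=2: ŷ = 44 − 8.5·2 = 27; r = 28 − 27 = 1
x=5: ŷ = 44 − 8.5·5 = 1.5; r = 3.5 − 1.5 = 2
x=6: ŷ = 44 − 8.5·6 = -7; r = -6 − (-7) = 1
x=8: ŷ = 44 − 8.5·8 = -24; r = -26 − (-24) = -2
|r| > 1.5: x=1 (|r|=2), x=5 (|r|=2), x=8 (|r|=2) → 3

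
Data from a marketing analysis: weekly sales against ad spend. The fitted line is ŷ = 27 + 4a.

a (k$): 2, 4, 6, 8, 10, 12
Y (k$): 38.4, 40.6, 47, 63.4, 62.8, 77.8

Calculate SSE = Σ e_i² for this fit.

a=2: ŷ = 27 + 4·2 = 35; e = 38.4 − 35 = 3.4
a=4: ŷ = 27 + 4·4 = 43; e = 40.6 − 43 = -2.4
a=6: ŷ = 27 + 4·6 = 51; e = 47 − 51 = -4
a=8: ŷ = 27 + 4·8 = 59; e = 63.4 − 59 = 4.4
a=10: ŷ = 27 + 4·10 = 67; e = 62.8 − 67 = -4.2
a=12: ŷ = 27 + 4·12 = 75; e = 77.8 − 75 = 2.8
SSE = 11.56 + 5.76 + 16 + 19.36 + 17.64 + 7.84 = 78.16

SSE = 78.16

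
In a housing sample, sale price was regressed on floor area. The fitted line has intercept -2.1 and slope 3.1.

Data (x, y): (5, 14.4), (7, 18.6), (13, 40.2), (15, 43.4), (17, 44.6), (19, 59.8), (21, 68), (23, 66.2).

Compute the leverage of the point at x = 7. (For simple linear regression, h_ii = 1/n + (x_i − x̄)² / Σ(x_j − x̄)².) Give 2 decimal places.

h = 0.35

x̄ = (5 + 7 + 13 + 15 + 17 + 19 + 21 + 23)/8 = 15
Σ(x − x̄)² = 100 + 64 + 4 + 0 + 4 + 16 + 36 + 64 = 288
h = 1/8 + (-8)²/288 = 0.125 + 0.222222 = 0.35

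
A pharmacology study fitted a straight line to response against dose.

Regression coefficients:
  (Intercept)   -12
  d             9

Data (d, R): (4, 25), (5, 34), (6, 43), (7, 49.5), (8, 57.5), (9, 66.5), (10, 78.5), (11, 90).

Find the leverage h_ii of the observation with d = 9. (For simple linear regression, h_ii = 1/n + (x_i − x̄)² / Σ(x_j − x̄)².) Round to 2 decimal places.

d̄ = (4 + 5 + 6 + 7 + 8 + 9 + 10 + 11)/8 = 7.5
Σ(d − d̄)² = 12.25 + 6.25 + 2.25 + 0.25 + 0.25 + 2.25 + 6.25 + 12.25 = 42
h = 1/8 + (1.5)²/42 = 0.125 + 0.0535714 = 0.18

h = 0.18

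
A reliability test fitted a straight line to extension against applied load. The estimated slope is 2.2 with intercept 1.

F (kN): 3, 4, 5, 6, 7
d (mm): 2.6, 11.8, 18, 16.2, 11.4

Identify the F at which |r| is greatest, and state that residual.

F=3: d̂ = 1 + 2.2·3 = 7.6; r = 2.6 − 7.6 = -5
F=4: d̂ = 1 + 2.2·4 = 9.8; r = 11.8 − 9.8 = 2
F=5: d̂ = 1 + 2.2·5 = 12; r = 18 − 12 = 6
F=6: d̂ = 1 + 2.2·6 = 14.2; r = 16.2 − 14.2 = 2
F=7: d̂ = 1 + 2.2·7 = 16.4; r = 11.4 − 16.4 = -5
Largest |r| is 6 at F = 5, residual 6.

F = 5, r = 6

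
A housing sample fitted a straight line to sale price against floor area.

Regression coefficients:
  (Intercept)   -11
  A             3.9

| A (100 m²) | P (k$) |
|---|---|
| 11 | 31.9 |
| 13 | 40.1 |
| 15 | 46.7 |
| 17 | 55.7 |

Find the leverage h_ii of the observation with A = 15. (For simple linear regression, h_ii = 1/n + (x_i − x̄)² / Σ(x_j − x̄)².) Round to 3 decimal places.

Ā = (11 + 13 + 15 + 17)/4 = 14
Σ(A − Ā)² = 9 + 1 + 1 + 9 = 20
h = 1/4 + (1)²/20 = 0.25 + 0.05 = 0.300

h = 0.300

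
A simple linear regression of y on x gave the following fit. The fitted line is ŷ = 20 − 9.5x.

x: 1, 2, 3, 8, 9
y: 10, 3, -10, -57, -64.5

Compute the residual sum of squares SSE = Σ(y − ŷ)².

x=1: ŷ = 20 − 9.5·1 = 10.5; e = 10 − 10.5 = -0.5
x=2: ŷ = 20 − 9.5·2 = 1; e = 3 − 1 = 2
x=3: ŷ = 20 − 9.5·3 = -8.5; e = -10 − (-8.5) = -1.5
x=8: ŷ = 20 − 9.5·8 = -56; e = -57 − (-56) = -1
x=9: ŷ = 20 − 9.5·9 = -65.5; e = -64.5 − (-65.5) = 1
SSE = 0.25 + 4 + 2.25 + 1 + 1 = 8.5

SSE = 8.5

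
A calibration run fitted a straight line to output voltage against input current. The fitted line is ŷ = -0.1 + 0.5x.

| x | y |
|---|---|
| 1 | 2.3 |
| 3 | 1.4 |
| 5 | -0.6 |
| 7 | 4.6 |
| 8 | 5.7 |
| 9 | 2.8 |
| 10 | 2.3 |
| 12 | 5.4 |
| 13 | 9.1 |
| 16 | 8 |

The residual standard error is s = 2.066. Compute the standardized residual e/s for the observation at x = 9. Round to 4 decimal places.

ŷ = -0.1 + 0.5·9 = 4.4
e = 2.8 − 4.4 = -1.6
e/s = -1.6 / 2.066 = -0.7744

-0.7744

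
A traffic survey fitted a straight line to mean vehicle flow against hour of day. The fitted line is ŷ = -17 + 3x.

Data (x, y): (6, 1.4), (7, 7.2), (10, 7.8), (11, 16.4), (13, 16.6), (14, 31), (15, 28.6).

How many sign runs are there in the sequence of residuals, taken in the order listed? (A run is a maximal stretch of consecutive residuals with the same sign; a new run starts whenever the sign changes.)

x=6: ŷ = -17 + 3·6 = 1; r = 1.4 − 1 = 0.4
x=7: ŷ = -17 + 3·7 = 4; r = 7.2 − 4 = 3.2
x=10: ŷ = -17 + 3·10 = 13; r = 7.8 − 13 = -5.2
x=11: ŷ = -17 + 3·11 = 16; r = 16.4 − 16 = 0.4
x=13: ŷ = -17 + 3·13 = 22; r = 16.6 − 22 = -5.4
x=14: ŷ = -17 + 3·14 = 25; r = 31 − 25 = 6
x=15: ŷ = -17 + 3·15 = 28; r = 28.6 − 28 = 0.6
Signs: + + − + − + +
Runs: +×2, −×1, +×1, −×1, +×2 → 5

5 runs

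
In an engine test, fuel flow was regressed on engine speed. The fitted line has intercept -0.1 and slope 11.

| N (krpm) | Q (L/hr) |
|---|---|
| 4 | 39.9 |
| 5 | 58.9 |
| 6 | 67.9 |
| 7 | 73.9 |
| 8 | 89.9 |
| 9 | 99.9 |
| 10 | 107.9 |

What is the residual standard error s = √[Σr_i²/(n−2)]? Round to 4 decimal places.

N=4: ŷ = -0.1 + 11·4 = 43.9; r = 39.9 − 43.9 = -4
N=5: ŷ = -0.1 + 11·5 = 54.9; r = 58.9 − 54.9 = 4
N=6: ŷ = -0.1 + 11·6 = 65.9; r = 67.9 − 65.9 = 2
N=7: ŷ = -0.1 + 11·7 = 76.9; r = 73.9 − 76.9 = -3
N=8: ŷ = -0.1 + 11·8 = 87.9; r = 89.9 − 87.9 = 2
N=9: ŷ = -0.1 + 11·9 = 98.9; r = 99.9 − 98.9 = 1
N=10: ŷ = -0.1 + 11·10 = 109.9; r = 107.9 − 109.9 = -2
SSE = 16 + 16 + 4 + 9 + 4 + 1 + 4 = 54
s = √(54/5) = √10.8 ≈ 3.2863

s = 3.2863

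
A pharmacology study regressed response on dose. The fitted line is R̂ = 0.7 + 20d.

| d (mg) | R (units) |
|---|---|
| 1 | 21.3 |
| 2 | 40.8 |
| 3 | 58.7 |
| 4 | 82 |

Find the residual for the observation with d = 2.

R̂ = 0.7 + 20·2 = 40.7
e = 40.8 − 40.7 = 0.1

e = 0.1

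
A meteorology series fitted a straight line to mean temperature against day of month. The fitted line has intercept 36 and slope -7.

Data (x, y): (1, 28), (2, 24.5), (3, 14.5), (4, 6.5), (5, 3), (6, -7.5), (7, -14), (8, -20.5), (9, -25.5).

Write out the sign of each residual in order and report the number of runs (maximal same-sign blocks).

6 runs

x=1: ŷ = 36 − 7·1 = 29; e = 28 − 29 = -1
x=2: ŷ = 36 − 7·2 = 22; e = 24.5 − 22 = 2.5
x=3: ŷ = 36 − 7·3 = 15; e = 14.5 − 15 = -0.5
x=4: ŷ = 36 − 7·4 = 8; e = 6.5 − 8 = -1.5
x=5: ŷ = 36 − 7·5 = 1; e = 3 − 1 = 2
x=6: ŷ = 36 − 7·6 = -6; e = -7.5 − (-6) = -1.5
x=7: ŷ = 36 − 7·7 = -13; e = -14 − (-13) = -1
x=8: ŷ = 36 − 7·8 = -20; e = -20.5 − (-20) = -0.5
x=9: ŷ = 36 − 7·9 = -27; e = -25.5 − (-27) = 1.5
Signs: − + − − + − − − +
Runs: −×1, +×1, −×2, +×1, −×3, +×1 → 6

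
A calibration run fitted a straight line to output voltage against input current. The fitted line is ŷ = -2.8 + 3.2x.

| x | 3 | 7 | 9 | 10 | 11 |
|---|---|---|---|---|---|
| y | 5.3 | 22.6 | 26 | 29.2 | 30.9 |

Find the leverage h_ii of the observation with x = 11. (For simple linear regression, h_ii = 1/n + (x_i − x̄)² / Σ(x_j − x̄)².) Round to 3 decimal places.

x̄ = (3 + 7 + 9 + 10 + 11)/5 = 8
Σ(x − x̄)² = 25 + 1 + 1 + 4 + 9 = 40
h = 1/5 + (3)²/40 = 0.2 + 0.225 = 0.425

h = 0.425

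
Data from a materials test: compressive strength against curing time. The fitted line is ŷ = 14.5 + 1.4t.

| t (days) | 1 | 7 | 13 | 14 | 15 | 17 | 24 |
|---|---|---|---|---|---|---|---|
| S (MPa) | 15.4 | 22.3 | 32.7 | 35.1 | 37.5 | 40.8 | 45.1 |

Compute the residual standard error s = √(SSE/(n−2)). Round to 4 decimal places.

s = 2.2136

t=1: ŷ = 14.5 + 1.4·1 = 15.9; e = 15.4 − 15.9 = -0.5
t=7: ŷ = 14.5 + 1.4·7 = 24.3; e = 22.3 − 24.3 = -2
t=13: ŷ = 14.5 + 1.4·13 = 32.7; e = 32.7 − 32.7 = 0
t=14: ŷ = 14.5 + 1.4·14 = 34.1; e = 35.1 − 34.1 = 1
t=15: ŷ = 14.5 + 1.4·15 = 35.5; e = 37.5 − 35.5 = 2
t=17: ŷ = 14.5 + 1.4·17 = 38.3; e = 40.8 − 38.3 = 2.5
t=24: ŷ = 14.5 + 1.4·24 = 48.1; e = 45.1 − 48.1 = -3
SSE = 0.25 + 4 + 0 + 1 + 4 + 6.25 + 9 = 24.5
s = √(24.5/5) = √4.9 ≈ 2.2136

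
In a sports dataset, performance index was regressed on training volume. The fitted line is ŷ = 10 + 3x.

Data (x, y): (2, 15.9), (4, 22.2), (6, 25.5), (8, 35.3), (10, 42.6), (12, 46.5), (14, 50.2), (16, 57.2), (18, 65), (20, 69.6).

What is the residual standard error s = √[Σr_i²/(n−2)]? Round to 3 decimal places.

x=2: ŷ = 10 + 3·2 = 16; r = 15.9 − 16 = -0.1
x=4: ŷ = 10 + 3·4 = 22; r = 22.2 − 22 = 0.2
x=6: ŷ = 10 + 3·6 = 28; r = 25.5 − 28 = -2.5
x=8: ŷ = 10 + 3·8 = 34; r = 35.3 − 34 = 1.3
x=10: ŷ = 10 + 3·10 = 40; r = 42.6 − 40 = 2.6
x=12: ŷ = 10 + 3·12 = 46; r = 46.5 − 46 = 0.5
x=14: ŷ = 10 + 3·14 = 52; r = 50.2 − 52 = -1.8
x=16: ŷ = 10 + 3·16 = 58; r = 57.2 − 58 = -0.8
x=18: ŷ = 10 + 3·18 = 64; r = 65 − 64 = 1
x=20: ŷ = 10 + 3·20 = 70; r = 69.6 − 70 = -0.4
SSE = 0.01 + 0.04 + 6.25 + 1.69 + 6.76 + 0.25 + 3.24 + 0.64 + 1 + 0.16 = 20.04
s = √(20.04/8) = √2.505 ≈ 1.583

s = 1.583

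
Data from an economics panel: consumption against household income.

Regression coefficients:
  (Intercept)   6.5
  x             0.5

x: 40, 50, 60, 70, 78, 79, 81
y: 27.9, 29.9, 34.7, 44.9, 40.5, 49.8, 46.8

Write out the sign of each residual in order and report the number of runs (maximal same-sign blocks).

6 runs

x=40: ŷ = 6.5 + 0.5·40 = 26.5; r = 27.9 − 26.5 = 1.4
x=50: ŷ = 6.5 + 0.5·50 = 31.5; r = 29.9 − 31.5 = -1.6
x=60: ŷ = 6.5 + 0.5·60 = 36.5; r = 34.7 − 36.5 = -1.8
x=70: ŷ = 6.5 + 0.5·70 = 41.5; r = 44.9 − 41.5 = 3.4
x=78: ŷ = 6.5 + 0.5·78 = 45.5; r = 40.5 − 45.5 = -5
x=79: ŷ = 6.5 + 0.5·79 = 46; r = 49.8 − 46 = 3.8
x=81: ŷ = 6.5 + 0.5·81 = 47; r = 46.8 − 47 = -0.2
Signs: + − − + − + −
Runs: +×1, −×2, +×1, −×1, +×1, −×1 → 6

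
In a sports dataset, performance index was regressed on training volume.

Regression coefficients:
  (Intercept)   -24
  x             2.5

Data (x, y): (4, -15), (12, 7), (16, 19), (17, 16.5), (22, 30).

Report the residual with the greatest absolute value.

r = 3

x=4: ŷ = -24 + 2.5·4 = -14; r = -15 − (-14) = -1
x=12: ŷ = -24 + 2.5·12 = 6; r = 7 − 6 = 1
x=16: ŷ = -24 + 2.5·16 = 16; r = 19 − 16 = 3
x=17: ŷ = -24 + 2.5·17 = 18.5; r = 16.5 − 18.5 = -2
x=22: ŷ = -24 + 2.5·22 = 31; r = 30 − 31 = -1
Largest |r| is 3 at x = 16, residual 3.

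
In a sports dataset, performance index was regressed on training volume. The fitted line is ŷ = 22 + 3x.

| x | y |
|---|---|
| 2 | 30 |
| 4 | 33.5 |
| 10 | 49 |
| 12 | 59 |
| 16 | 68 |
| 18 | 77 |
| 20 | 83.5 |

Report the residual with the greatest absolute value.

r = -3

x=2: ŷ = 22 + 3·2 = 28; r = 30 − 28 = 2
x=4: ŷ = 22 + 3·4 = 34; r = 33.5 − 34 = -0.5
x=10: ŷ = 22 + 3·10 = 52; r = 49 − 52 = -3
x=12: ŷ = 22 + 3·12 = 58; r = 59 − 58 = 1
x=16: ŷ = 22 + 3·16 = 70; r = 68 − 70 = -2
x=18: ŷ = 22 + 3·18 = 76; r = 77 − 76 = 1
x=20: ŷ = 22 + 3·20 = 82; r = 83.5 − 82 = 1.5
Largest |r| is 3 at x = 10, residual -3.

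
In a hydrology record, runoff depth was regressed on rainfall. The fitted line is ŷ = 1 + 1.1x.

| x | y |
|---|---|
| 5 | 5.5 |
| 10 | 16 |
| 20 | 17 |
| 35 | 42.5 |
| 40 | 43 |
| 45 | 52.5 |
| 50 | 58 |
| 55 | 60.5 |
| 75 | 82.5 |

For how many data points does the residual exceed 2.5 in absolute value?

3

x=5: ŷ = 1 + 1.1·5 = 6.5; r = 5.5 − 6.5 = -1
x=10: ŷ = 1 + 1.1·10 = 12; r = 16 − 12 = 4
x=20: ŷ = 1 + 1.1·20 = 23; r = 17 − 23 = -6
x=35: ŷ = 1 + 1.1·35 = 39.5; r = 42.5 − 39.5 = 3
x=40: ŷ = 1 + 1.1·40 = 45; r = 43 − 45 = -2
x=45: ŷ = 1 + 1.1·45 = 50.5; r = 52.5 − 50.5 = 2
x=50: ŷ = 1 + 1.1·50 = 56; r = 58 − 56 = 2
x=55: ŷ = 1 + 1.1·55 = 61.5; r = 60.5 − 61.5 = -1
x=75: ŷ = 1 + 1.1·75 = 83.5; r = 82.5 − 83.5 = -1
|r| > 2.5: x=10 (|r|=4), x=20 (|r|=6), x=35 (|r|=3) → 3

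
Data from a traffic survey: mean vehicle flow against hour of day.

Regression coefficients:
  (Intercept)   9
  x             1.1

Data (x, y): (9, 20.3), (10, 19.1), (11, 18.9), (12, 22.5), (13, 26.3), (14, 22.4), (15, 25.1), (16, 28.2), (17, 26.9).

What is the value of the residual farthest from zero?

e = 3

x=9: ŷ = 9 + 1.1·9 = 18.9; e = 20.3 − 18.9 = 1.4
x=10: ŷ = 9 + 1.1·10 = 20; e = 19.1 − 20 = -0.9
x=11: ŷ = 9 + 1.1·11 = 21.1; e = 18.9 − 21.1 = -2.2
x=12: ŷ = 9 + 1.1·12 = 22.2; e = 22.5 − 22.2 = 0.3
x=13: ŷ = 9 + 1.1·13 = 23.3; e = 26.3 − 23.3 = 3
x=14: ŷ = 9 + 1.1·14 = 24.4; e = 22.4 − 24.4 = -2
x=15: ŷ = 9 + 1.1·15 = 25.5; e = 25.1 − 25.5 = -0.4
x=16: ŷ = 9 + 1.1·16 = 26.6; e = 28.2 − 26.6 = 1.6
x=17: ŷ = 9 + 1.1·17 = 27.7; e = 26.9 − 27.7 = -0.8
Largest |e| is 3 at x = 13, residual 3.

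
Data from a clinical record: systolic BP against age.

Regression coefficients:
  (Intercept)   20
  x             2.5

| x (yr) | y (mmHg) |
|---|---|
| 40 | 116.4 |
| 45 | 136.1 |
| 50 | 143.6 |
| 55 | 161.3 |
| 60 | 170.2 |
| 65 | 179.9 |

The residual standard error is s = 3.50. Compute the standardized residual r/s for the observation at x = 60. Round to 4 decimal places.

ŷ = 20 + 2.5·60 = 170
r = 170.2 − 170 = 0.2
r/s = 0.2 / 3.50 = 0.0571

0.0571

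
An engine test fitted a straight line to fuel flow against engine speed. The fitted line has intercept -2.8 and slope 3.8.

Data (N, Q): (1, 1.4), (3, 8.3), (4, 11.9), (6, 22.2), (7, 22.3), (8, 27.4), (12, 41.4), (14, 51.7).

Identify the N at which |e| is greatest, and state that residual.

N=1: ŷ = -2.8 + 3.8·1 = 1; e = 1.4 − 1 = 0.4
N=3: ŷ = -2.8 + 3.8·3 = 8.6; e = 8.3 − 8.6 = -0.3
N=4: ŷ = -2.8 + 3.8·4 = 12.4; e = 11.9 − 12.4 = -0.5
N=6: ŷ = -2.8 + 3.8·6 = 20; e = 22.2 − 20 = 2.2
N=7: ŷ = -2.8 + 3.8·7 = 23.8; e = 22.3 − 23.8 = -1.5
N=8: ŷ = -2.8 + 3.8·8 = 27.6; e = 27.4 − 27.6 = -0.2
N=12: ŷ = -2.8 + 3.8·12 = 42.8; e = 41.4 − 42.8 = -1.4
N=14: ŷ = -2.8 + 3.8·14 = 50.4; e = 51.7 − 50.4 = 1.3
Largest |e| is 2.2 at N = 6, residual 2.2.

N = 6, e = 2.2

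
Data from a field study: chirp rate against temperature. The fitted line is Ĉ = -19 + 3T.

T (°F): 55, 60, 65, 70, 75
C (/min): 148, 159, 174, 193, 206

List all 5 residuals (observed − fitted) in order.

T=55: Ĉ = -19 + 3·55 = 146; r = 148 − 146 = 2
T=60: Ĉ = -19 + 3·60 = 161; r = 159 − 161 = -2
T=65: Ĉ = -19 + 3·65 = 176; r = 174 − 176 = -2
T=70: Ĉ = -19 + 3·70 = 191; r = 193 − 191 = 2
T=75: Ĉ = -19 + 3·75 = 206; r = 206 − 206 = 0

2, -2, -2, 2, 0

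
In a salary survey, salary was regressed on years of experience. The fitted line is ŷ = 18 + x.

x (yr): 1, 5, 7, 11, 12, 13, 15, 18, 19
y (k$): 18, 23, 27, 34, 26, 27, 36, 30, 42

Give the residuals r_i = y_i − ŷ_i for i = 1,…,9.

x=1: ŷ = 18 + 1 = 19; r = 18 − 19 = -1
x=5: ŷ = 18 + 5 = 23; r = 23 − 23 = 0
x=7: ŷ = 18 + 7 = 25; r = 27 − 25 = 2
x=11: ŷ = 18 + 11 = 29; r = 34 − 29 = 5
x=12: ŷ = 18 + 12 = 30; r = 26 − 30 = -4
x=13: ŷ = 18 + 13 = 31; r = 27 − 31 = -4
x=15: ŷ = 18 + 15 = 33; r = 36 − 33 = 3
x=18: ŷ = 18 + 18 = 36; r = 30 − 36 = -6
x=19: ŷ = 18 + 19 = 37; r = 42 − 37 = 5

-1, 0, 2, 5, -4, -4, 3, -6, 5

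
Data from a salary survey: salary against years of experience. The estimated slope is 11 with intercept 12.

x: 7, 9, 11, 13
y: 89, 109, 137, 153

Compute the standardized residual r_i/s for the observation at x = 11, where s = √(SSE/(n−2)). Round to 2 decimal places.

1.15

x=7: ŷ = 12 + 11·7 = 89; r = 89 − 89 = 0
x=9: ŷ = 12 + 11·9 = 111; r = 109 − 111 = -2
x=11: ŷ = 12 + 11·11 = 133; r = 137 − 133 = 4
x=13: ŷ = 12 + 11·13 = 155; r = 153 − 155 = -2
SSE = 0 + 4 + 16 + 4 = 24
s = √(24/2) = 3.4641
r/s = 4 / 3.4641 = 1.15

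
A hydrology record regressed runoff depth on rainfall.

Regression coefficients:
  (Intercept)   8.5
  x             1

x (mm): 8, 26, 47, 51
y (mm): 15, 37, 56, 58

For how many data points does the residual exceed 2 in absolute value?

1

x=8: ŷ = 8.5 + 8 = 16.5; e = 15 − 16.5 = -1.5
x=26: ŷ = 8.5 + 26 = 34.5; e = 37 − 34.5 = 2.5
x=47: ŷ = 8.5 + 47 = 55.5; e = 56 − 55.5 = 0.5
x=51: ŷ = 8.5 + 51 = 59.5; e = 58 − 59.5 = -1.5
|e| > 2: x=26 (|e|=2.5) → 1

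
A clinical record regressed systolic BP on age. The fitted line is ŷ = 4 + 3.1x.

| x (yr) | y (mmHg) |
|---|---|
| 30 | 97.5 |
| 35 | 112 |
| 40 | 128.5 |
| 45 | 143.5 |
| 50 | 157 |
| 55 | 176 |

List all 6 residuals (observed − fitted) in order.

0.5, -0.5, 0.5, 0, -2, 1.5

x=30: ŷ = 4 + 3.1·30 = 97; e = 97.5 − 97 = 0.5
x=35: ŷ = 4 + 3.1·35 = 112.5; e = 112 − 112.5 = -0.5
x=40: ŷ = 4 + 3.1·40 = 128; e = 128.5 − 128 = 0.5
x=45: ŷ = 4 + 3.1·45 = 143.5; e = 143.5 − 143.5 = 0
x=50: ŷ = 4 + 3.1·50 = 159; e = 157 − 159 = -2
x=55: ŷ = 4 + 3.1·55 = 174.5; e = 176 − 174.5 = 1.5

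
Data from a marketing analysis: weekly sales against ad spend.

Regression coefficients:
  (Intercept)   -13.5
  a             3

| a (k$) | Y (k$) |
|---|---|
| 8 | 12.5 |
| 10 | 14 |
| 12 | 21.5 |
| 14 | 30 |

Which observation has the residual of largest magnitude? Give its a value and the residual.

a=8: Ŷ = -13.5 + 3·8 = 10.5; e = 12.5 − 10.5 = 2
a=10: Ŷ = -13.5 + 3·10 = 16.5; e = 14 − 16.5 = -2.5
a=12: Ŷ = -13.5 + 3·12 = 22.5; e = 21.5 − 22.5 = -1
a=14: Ŷ = -13.5 + 3·14 = 28.5; e = 30 − 28.5 = 1.5
Largest |e| is 2.5 at a = 10, residual -2.5.

a = 10, e = -2.5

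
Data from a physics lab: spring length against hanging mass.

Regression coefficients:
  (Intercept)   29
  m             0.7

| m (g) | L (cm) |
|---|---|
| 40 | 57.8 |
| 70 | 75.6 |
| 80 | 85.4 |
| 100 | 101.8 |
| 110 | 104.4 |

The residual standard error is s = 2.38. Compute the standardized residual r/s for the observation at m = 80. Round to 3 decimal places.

0.168

ŷ = 29 + 0.7·80 = 85
r = 85.4 − 85 = 0.4
r/s = 0.4 / 2.38 = 0.168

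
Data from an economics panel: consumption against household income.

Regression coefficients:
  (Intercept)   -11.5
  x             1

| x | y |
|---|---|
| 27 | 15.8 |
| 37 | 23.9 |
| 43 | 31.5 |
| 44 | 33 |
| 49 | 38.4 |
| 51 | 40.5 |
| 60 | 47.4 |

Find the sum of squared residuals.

x=27: ŷ = -11.5 + 27 = 15.5; e = 15.8 − 15.5 = 0.3
x=37: ŷ = -11.5 + 37 = 25.5; e = 23.9 − 25.5 = -1.6
x=43: ŷ = -11.5 + 43 = 31.5; e = 31.5 − 31.5 = 0
x=44: ŷ = -11.5 + 44 = 32.5; e = 33 − 32.5 = 0.5
x=49: ŷ = -11.5 + 49 = 37.5; e = 38.4 − 37.5 = 0.9
x=51: ŷ = -11.5 + 51 = 39.5; e = 40.5 − 39.5 = 1
x=60: ŷ = -11.5 + 60 = 48.5; e = 47.4 − 48.5 = -1.1
SSE = 0.09 + 2.56 + 0 + 0.25 + 0.81 + 1 + 1.21 = 5.92

SSE = 5.92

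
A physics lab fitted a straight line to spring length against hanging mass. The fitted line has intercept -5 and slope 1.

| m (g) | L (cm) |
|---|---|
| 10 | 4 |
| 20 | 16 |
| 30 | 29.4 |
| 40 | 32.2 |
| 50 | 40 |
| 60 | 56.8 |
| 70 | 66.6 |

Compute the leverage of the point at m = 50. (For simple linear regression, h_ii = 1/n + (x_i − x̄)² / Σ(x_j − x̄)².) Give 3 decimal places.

h = 0.179

m̄ = (10 + 20 + 30 + 40 + 50 + 60 + 70)/7 = 40
Σ(m − m̄)² = 900 + 400 + 100 + 0 + 100 + 400 + 900 = 2800
h = 1/7 + (10)²/2800 = 0.142857 + 0.0357143 = 0.179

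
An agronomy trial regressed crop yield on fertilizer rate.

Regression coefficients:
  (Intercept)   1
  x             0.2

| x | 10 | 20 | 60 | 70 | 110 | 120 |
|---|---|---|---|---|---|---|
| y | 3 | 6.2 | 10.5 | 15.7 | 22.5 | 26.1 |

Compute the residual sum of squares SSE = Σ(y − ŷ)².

x=10: ŷ = 1 + 0.2·10 = 3; r = 3 − 3 = 0
x=20: ŷ = 1 + 0.2·20 = 5; r = 6.2 − 5 = 1.2
x=60: ŷ = 1 + 0.2·60 = 13; r = 10.5 − 13 = -2.5
x=70: ŷ = 1 + 0.2·70 = 15; r = 15.7 − 15 = 0.7
x=110: ŷ = 1 + 0.2·110 = 23; r = 22.5 − 23 = -0.5
x=120: ŷ = 1 + 0.2·120 = 25; r = 26.1 − 25 = 1.1
SSE = 0 + 1.44 + 6.25 + 0.49 + 0.25 + 1.21 = 9.64

SSE = 9.64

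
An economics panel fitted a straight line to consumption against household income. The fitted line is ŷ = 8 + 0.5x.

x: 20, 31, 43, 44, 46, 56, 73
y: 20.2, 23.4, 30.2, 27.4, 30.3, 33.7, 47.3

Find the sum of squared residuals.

SSE = 25.72

x=20: ŷ = 8 + 0.5·20 = 18; e = 20.2 − 18 = 2.2
x=31: ŷ = 8 + 0.5·31 = 23.5; e = 23.4 − 23.5 = -0.1
x=43: ŷ = 8 + 0.5·43 = 29.5; e = 30.2 − 29.5 = 0.7
x=44: ŷ = 8 + 0.5·44 = 30; e = 27.4 − 30 = -2.6
x=46: ŷ = 8 + 0.5·46 = 31; e = 30.3 − 31 = -0.7
x=56: ŷ = 8 + 0.5·56 = 36; e = 33.7 − 36 = -2.3
x=73: ŷ = 8 + 0.5·73 = 44.5; e = 47.3 − 44.5 = 2.8
SSE = 4.84 + 0.01 + 0.49 + 6.76 + 0.49 + 5.29 + 7.84 = 25.72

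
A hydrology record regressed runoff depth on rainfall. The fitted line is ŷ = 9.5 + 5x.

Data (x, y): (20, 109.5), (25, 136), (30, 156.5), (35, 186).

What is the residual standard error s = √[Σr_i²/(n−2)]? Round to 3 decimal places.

x=20: ŷ = 9.5 + 5·20 = 109.5; r = 109.5 − 109.5 = 0
x=25: ŷ = 9.5 + 5·25 = 134.5; r = 136 − 134.5 = 1.5
x=30: ŷ = 9.5 + 5·30 = 159.5; r = 156.5 − 159.5 = -3
x=35: ŷ = 9.5 + 5·35 = 184.5; r = 186 − 184.5 = 1.5
SSE = 0 + 2.25 + 9 + 2.25 = 13.5
s = √(13.5/2) = √6.75 ≈ 2.598

s = 2.598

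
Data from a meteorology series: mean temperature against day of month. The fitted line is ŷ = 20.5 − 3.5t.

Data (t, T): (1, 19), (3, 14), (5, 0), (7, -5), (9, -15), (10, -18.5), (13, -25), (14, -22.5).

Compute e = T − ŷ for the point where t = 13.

ŷ = 20.5 − 3.5·13 = -25
e = -25 − (-25) = 0

e = 0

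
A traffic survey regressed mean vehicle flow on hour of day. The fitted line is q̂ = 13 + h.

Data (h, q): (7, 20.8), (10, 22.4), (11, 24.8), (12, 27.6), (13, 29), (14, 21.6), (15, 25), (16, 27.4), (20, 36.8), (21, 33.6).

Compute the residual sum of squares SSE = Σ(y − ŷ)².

SSE = 72.72

h=7: q̂ = 13 + 7 = 20; e = 20.8 − 20 = 0.8
h=10: q̂ = 13 + 10 = 23; e = 22.4 − 23 = -0.6
h=11: q̂ = 13 + 11 = 24; e = 24.8 − 24 = 0.8
h=12: q̂ = 13 + 12 = 25; e = 27.6 − 25 = 2.6
h=13: q̂ = 13 + 13 = 26; e = 29 − 26 = 3
h=14: q̂ = 13 + 14 = 27; e = 21.6 − 27 = -5.4
h=15: q̂ = 13 + 15 = 28; e = 25 − 28 = -3
h=16: q̂ = 13 + 16 = 29; e = 27.4 − 29 = -1.6
h=20: q̂ = 13 + 20 = 33; e = 36.8 − 33 = 3.8
h=21: q̂ = 13 + 21 = 34; e = 33.6 − 34 = -0.4
SSE = 0.64 + 0.36 + 0.64 + 6.76 + 9 + 29.16 + 9 + 2.56 + 14.44 + 0.16 = 72.72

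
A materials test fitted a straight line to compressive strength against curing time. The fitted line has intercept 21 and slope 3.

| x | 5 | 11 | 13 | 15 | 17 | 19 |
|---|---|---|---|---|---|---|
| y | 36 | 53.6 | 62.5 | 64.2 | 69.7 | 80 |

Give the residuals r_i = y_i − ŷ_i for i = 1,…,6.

0, -0.4, 2.5, -1.8, -2.3, 2

x=5: ŷ = 21 + 3·5 = 36; r = 36 − 36 = 0
x=11: ŷ = 21 + 3·11 = 54; r = 53.6 − 54 = -0.4
x=13: ŷ = 21 + 3·13 = 60; r = 62.5 − 60 = 2.5
x=15: ŷ = 21 + 3·15 = 66; r = 64.2 − 66 = -1.8
x=17: ŷ = 21 + 3·17 = 72; r = 69.7 − 72 = -2.3
x=19: ŷ = 21 + 3·19 = 78; r = 80 − 78 = 2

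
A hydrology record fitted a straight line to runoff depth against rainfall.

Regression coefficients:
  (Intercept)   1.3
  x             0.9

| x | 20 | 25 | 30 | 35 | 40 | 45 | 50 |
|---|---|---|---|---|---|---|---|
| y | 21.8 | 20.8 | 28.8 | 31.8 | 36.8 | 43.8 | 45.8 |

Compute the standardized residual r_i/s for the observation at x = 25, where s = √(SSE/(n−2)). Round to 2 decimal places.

-1.46

x=20: ŷ = 1.3 + 0.9·20 = 19.3; r = 21.8 − 19.3 = 2.5
x=25: ŷ = 1.3 + 0.9·25 = 23.8; r = 20.8 − 23.8 = -3
x=30: ŷ = 1.3 + 0.9·30 = 28.3; r = 28.8 − 28.3 = 0.5
x=35: ŷ = 1.3 + 0.9·35 = 32.8; r = 31.8 − 32.8 = -1
x=40: ŷ = 1.3 + 0.9·40 = 37.3; r = 36.8 − 37.3 = -0.5
x=45: ŷ = 1.3 + 0.9·45 = 41.8; r = 43.8 − 41.8 = 2
x=50: ŷ = 1.3 + 0.9·50 = 46.3; r = 45.8 − 46.3 = -0.5
SSE = 6.25 + 9 + 0.25 + 1 + 0.25 + 4 + 0.25 = 21
s = √(21/5) = 2.04939
r/s = -3 / 2.04939 = -1.46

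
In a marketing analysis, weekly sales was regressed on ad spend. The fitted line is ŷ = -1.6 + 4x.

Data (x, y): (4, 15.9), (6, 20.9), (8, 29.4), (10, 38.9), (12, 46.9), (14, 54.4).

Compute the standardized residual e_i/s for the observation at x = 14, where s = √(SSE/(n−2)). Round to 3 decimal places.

0.000

x=4: ŷ = -1.6 + 4·4 = 14.4; e = 15.9 − 14.4 = 1.5
x=6: ŷ = -1.6 + 4·6 = 22.4; e = 20.9 − 22.4 = -1.5
x=8: ŷ = -1.6 + 4·8 = 30.4; e = 29.4 − 30.4 = -1
x=10: ŷ = -1.6 + 4·10 = 38.4; e = 38.9 − 38.4 = 0.5
x=12: ŷ = -1.6 + 4·12 = 46.4; e = 46.9 − 46.4 = 0.5
x=14: ŷ = -1.6 + 4·14 = 54.4; e = 54.4 − 54.4 = 0
SSE = 2.25 + 2.25 + 1 + 0.25 + 0.25 + 0 = 6
s = √(6/4) = 1.22474
e/s = 0 / 1.22474 = 0.000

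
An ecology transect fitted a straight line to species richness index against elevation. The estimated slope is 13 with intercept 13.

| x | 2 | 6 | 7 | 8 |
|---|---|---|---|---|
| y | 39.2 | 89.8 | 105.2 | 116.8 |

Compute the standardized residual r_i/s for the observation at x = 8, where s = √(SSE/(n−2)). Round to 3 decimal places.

-0.164

x=2: ŷ = 13 + 13·2 = 39; r = 39.2 − 39 = 0.2
x=6: ŷ = 13 + 13·6 = 91; r = 89.8 − 91 = -1.2
x=7: ŷ = 13 + 13·7 = 104; r = 105.2 − 104 = 1.2
x=8: ŷ = 13 + 13·8 = 117; r = 116.8 − 117 = -0.2
SSE = 0.04 + 1.44 + 1.44 + 0.04 = 2.96
s = √(2.96/2) = 1.21655
r/s = -0.2 / 1.21655 = -0.164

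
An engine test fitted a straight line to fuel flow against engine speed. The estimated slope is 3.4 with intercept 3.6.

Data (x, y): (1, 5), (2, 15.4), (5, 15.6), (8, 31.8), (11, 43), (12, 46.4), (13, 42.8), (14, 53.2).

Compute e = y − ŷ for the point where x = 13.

e = -5

ŷ = 3.6 + 3.4·13 = 47.8
e = 42.8 − 47.8 = -5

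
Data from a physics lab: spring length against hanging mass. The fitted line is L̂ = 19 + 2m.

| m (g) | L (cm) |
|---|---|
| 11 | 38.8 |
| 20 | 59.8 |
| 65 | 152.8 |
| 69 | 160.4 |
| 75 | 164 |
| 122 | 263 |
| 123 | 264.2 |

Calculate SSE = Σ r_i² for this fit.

m=11: L̂ = 19 + 2·11 = 41; r = 38.8 − 41 = -2.2
m=20: L̂ = 19 + 2·20 = 59; r = 59.8 − 59 = 0.8
m=65: L̂ = 19 + 2·65 = 149; r = 152.8 − 149 = 3.8
m=69: L̂ = 19 + 2·69 = 157; r = 160.4 − 157 = 3.4
m=75: L̂ = 19 + 2·75 = 169; r = 164 − 169 = -5
m=122: L̂ = 19 + 2·122 = 263; r = 263 − 263 = 0
m=123: L̂ = 19 + 2·123 = 265; r = 264.2 − 265 = -0.8
SSE = 4.84 + 0.64 + 14.44 + 11.56 + 25 + 0 + 0.64 = 57.12

SSE = 57.12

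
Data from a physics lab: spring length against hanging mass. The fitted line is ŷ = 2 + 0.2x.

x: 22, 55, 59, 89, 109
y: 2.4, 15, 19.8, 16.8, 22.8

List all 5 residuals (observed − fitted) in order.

-4, 2, 6, -3, -1

x=22: ŷ = 2 + 0.2·22 = 6.4; e = 2.4 − 6.4 = -4
x=55: ŷ = 2 + 0.2·55 = 13; e = 15 − 13 = 2
x=59: ŷ = 2 + 0.2·59 = 13.8; e = 19.8 − 13.8 = 6
x=89: ŷ = 2 + 0.2·89 = 19.8; e = 16.8 − 19.8 = -3
x=109: ŷ = 2 + 0.2·109 = 23.8; e = 22.8 − 23.8 = -1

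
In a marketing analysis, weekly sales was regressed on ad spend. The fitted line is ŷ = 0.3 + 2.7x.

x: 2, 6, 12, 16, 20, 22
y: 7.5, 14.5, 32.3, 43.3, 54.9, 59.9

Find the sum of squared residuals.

x=2: ŷ = 0.3 + 2.7·2 = 5.7; e = 7.5 − 5.7 = 1.8
x=6: ŷ = 0.3 + 2.7·6 = 16.5; e = 14.5 − 16.5 = -2
x=12: ŷ = 0.3 + 2.7·12 = 32.7; e = 32.3 − 32.7 = -0.4
x=16: ŷ = 0.3 + 2.7·16 = 43.5; e = 43.3 − 43.5 = -0.2
x=20: ŷ = 0.3 + 2.7·20 = 54.3; e = 54.9 − 54.3 = 0.6
x=22: ŷ = 0.3 + 2.7·22 = 59.7; e = 59.9 − 59.7 = 0.2
SSE = 3.24 + 4 + 0.16 + 0.04 + 0.36 + 0.04 = 7.84

SSE = 7.84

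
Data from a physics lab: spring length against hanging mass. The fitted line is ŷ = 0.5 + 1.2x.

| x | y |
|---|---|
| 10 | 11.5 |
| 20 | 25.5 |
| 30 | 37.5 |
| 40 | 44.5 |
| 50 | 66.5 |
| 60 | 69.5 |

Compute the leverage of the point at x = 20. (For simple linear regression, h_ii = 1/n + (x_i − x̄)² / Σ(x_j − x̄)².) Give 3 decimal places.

x̄ = (10 + 20 + 30 + 40 + 50 + 60)/6 = 35
Σ(x − x̄)² = 625 + 225 + 25 + 25 + 225 + 625 = 1750
h = 1/6 + (-15)²/1750 = 0.166667 + 0.128571 = 0.295

h = 0.295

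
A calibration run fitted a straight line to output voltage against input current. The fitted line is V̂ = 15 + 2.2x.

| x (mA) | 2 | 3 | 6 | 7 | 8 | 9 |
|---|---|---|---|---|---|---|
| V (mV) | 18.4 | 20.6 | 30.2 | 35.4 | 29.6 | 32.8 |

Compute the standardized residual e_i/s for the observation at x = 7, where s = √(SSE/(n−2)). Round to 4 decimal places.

1.5076

x=2: V̂ = 15 + 2.2·2 = 19.4; e = 18.4 − 19.4 = -1
x=3: V̂ = 15 + 2.2·3 = 21.6; e = 20.6 − 21.6 = -1
x=6: V̂ = 15 + 2.2·6 = 28.2; e = 30.2 − 28.2 = 2
x=7: V̂ = 15 + 2.2·7 = 30.4; e = 35.4 − 30.4 = 5
x=8: V̂ = 15 + 2.2·8 = 32.6; e = 29.6 − 32.6 = -3
x=9: V̂ = 15 + 2.2·9 = 34.8; e = 32.8 − 34.8 = -2
SSE = 1 + 1 + 4 + 25 + 9 + 4 = 44
s = √(44/4) = 3.31662
e/s = 5 / 3.31662 = 1.5076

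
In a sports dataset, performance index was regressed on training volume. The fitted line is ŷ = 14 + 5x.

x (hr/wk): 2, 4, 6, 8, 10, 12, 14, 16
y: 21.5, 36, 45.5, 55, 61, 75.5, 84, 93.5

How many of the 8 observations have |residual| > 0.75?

6

x=2: ŷ = 14 + 5·2 = 24; r = 21.5 − 24 = -2.5
x=4: ŷ = 14 + 5·4 = 34; r = 36 − 34 = 2
x=6: ŷ = 14 + 5·6 = 44; r = 45.5 − 44 = 1.5
x=8: ŷ = 14 + 5·8 = 54; r = 55 − 54 = 1
x=10: ŷ = 14 + 5·10 = 64; r = 61 − 64 = -3
x=12: ŷ = 14 + 5·12 = 74; r = 75.5 − 74 = 1.5
x=14: ŷ = 14 + 5·14 = 84; r = 84 − 84 = 0
x=16: ŷ = 14 + 5·16 = 94; r = 93.5 − 94 = -0.5
|r| > 0.75: x=2 (|r|=2.5), x=4 (|r|=2), x=6 (|r|=1.5), x=8 (|r|=1), x=10 (|r|=3), x=12 (|r|=1.5) → 6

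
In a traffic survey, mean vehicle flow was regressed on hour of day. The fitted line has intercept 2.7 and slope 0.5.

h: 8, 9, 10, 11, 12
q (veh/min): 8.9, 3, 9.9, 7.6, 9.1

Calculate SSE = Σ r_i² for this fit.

h=8: q̂ = 2.7 + 0.5·8 = 6.7; r = 8.9 − 6.7 = 2.2
h=9: q̂ = 2.7 + 0.5·9 = 7.2; r = 3 − 7.2 = -4.2
h=10: q̂ = 2.7 + 0.5·10 = 7.7; r = 9.9 − 7.7 = 2.2
h=11: q̂ = 2.7 + 0.5·11 = 8.2; r = 7.6 − 8.2 = -0.6
h=12: q̂ = 2.7 + 0.5·12 = 8.7; r = 9.1 − 8.7 = 0.4
SSE = 4.84 + 17.64 + 4.84 + 0.36 + 0.16 = 27.84

SSE = 27.84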